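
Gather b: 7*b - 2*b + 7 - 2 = 5*b + 5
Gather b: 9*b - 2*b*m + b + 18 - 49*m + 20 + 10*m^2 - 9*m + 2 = b*(10 - 2*m) + 10*m^2 - 58*m + 40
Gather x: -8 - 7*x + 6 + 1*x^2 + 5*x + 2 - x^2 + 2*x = 0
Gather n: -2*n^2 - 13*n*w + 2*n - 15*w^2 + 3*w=-2*n^2 + n*(2 - 13*w) - 15*w^2 + 3*w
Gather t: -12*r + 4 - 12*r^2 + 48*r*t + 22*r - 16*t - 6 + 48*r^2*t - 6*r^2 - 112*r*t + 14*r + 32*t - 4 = -18*r^2 + 24*r + t*(48*r^2 - 64*r + 16) - 6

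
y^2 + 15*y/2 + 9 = (y + 3/2)*(y + 6)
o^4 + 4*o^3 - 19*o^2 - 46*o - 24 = (o - 4)*(o + 1)^2*(o + 6)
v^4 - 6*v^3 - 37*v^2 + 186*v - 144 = (v - 8)*(v - 3)*(v - 1)*(v + 6)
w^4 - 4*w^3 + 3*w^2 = w^2*(w - 3)*(w - 1)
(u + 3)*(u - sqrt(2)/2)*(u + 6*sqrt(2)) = u^3 + 3*u^2 + 11*sqrt(2)*u^2/2 - 6*u + 33*sqrt(2)*u/2 - 18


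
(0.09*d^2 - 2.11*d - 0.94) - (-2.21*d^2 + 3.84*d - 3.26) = 2.3*d^2 - 5.95*d + 2.32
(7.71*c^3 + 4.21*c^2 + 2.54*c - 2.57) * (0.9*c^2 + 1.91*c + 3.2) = 6.939*c^5 + 18.5151*c^4 + 34.9991*c^3 + 16.0104*c^2 + 3.2193*c - 8.224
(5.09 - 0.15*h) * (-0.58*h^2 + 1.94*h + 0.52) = 0.087*h^3 - 3.2432*h^2 + 9.7966*h + 2.6468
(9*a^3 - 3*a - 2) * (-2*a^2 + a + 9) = -18*a^5 + 9*a^4 + 87*a^3 + a^2 - 29*a - 18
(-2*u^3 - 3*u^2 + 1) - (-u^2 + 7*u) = -2*u^3 - 2*u^2 - 7*u + 1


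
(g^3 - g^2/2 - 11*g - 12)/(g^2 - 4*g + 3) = (g^3 - g^2/2 - 11*g - 12)/(g^2 - 4*g + 3)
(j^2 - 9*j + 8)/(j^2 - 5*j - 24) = (j - 1)/(j + 3)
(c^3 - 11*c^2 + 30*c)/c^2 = c - 11 + 30/c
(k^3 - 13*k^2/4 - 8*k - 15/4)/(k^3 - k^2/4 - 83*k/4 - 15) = (k + 1)/(k + 4)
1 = 1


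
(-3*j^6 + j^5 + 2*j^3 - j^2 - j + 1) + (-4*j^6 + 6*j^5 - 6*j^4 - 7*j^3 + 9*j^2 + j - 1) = -7*j^6 + 7*j^5 - 6*j^4 - 5*j^3 + 8*j^2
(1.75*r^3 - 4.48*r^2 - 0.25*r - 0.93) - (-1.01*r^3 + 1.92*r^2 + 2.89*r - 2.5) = 2.76*r^3 - 6.4*r^2 - 3.14*r + 1.57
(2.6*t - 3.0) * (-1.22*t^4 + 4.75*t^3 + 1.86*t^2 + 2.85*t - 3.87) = -3.172*t^5 + 16.01*t^4 - 9.414*t^3 + 1.83*t^2 - 18.612*t + 11.61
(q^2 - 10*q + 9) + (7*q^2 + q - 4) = 8*q^2 - 9*q + 5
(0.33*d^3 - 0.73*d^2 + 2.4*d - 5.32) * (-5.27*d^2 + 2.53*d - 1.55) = -1.7391*d^5 + 4.682*d^4 - 15.0064*d^3 + 35.2399*d^2 - 17.1796*d + 8.246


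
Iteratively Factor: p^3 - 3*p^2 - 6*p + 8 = (p - 4)*(p^2 + p - 2) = (p - 4)*(p + 2)*(p - 1)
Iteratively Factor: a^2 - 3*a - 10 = (a - 5)*(a + 2)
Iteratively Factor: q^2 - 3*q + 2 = (q - 2)*(q - 1)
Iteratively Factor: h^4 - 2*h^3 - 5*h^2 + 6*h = (h - 1)*(h^3 - h^2 - 6*h) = (h - 1)*(h + 2)*(h^2 - 3*h) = (h - 3)*(h - 1)*(h + 2)*(h)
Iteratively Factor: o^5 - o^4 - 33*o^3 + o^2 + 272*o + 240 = (o + 4)*(o^4 - 5*o^3 - 13*o^2 + 53*o + 60) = (o - 4)*(o + 4)*(o^3 - o^2 - 17*o - 15) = (o - 4)*(o + 3)*(o + 4)*(o^2 - 4*o - 5) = (o - 4)*(o + 1)*(o + 3)*(o + 4)*(o - 5)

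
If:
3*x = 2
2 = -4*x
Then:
No Solution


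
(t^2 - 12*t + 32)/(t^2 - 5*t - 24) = (t - 4)/(t + 3)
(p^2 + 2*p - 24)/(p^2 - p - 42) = (p - 4)/(p - 7)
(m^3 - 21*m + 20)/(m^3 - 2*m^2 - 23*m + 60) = (m - 1)/(m - 3)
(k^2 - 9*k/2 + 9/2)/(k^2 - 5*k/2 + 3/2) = (k - 3)/(k - 1)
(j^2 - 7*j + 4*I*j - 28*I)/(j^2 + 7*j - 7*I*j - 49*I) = (j^2 + j*(-7 + 4*I) - 28*I)/(j^2 + 7*j*(1 - I) - 49*I)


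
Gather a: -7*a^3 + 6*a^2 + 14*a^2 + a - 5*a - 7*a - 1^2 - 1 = -7*a^3 + 20*a^2 - 11*a - 2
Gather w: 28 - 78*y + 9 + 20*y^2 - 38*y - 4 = 20*y^2 - 116*y + 33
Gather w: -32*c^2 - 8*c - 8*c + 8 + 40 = -32*c^2 - 16*c + 48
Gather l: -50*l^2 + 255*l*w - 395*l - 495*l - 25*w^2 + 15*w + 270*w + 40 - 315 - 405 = -50*l^2 + l*(255*w - 890) - 25*w^2 + 285*w - 680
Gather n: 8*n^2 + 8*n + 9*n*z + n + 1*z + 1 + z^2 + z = 8*n^2 + n*(9*z + 9) + z^2 + 2*z + 1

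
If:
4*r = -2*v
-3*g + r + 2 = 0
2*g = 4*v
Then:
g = 8/13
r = -2/13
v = 4/13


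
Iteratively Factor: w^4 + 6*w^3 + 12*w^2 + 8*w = (w)*(w^3 + 6*w^2 + 12*w + 8) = w*(w + 2)*(w^2 + 4*w + 4) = w*(w + 2)^2*(w + 2)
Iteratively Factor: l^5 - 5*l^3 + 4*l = (l + 1)*(l^4 - l^3 - 4*l^2 + 4*l) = (l - 2)*(l + 1)*(l^3 + l^2 - 2*l) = (l - 2)*(l - 1)*(l + 1)*(l^2 + 2*l) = (l - 2)*(l - 1)*(l + 1)*(l + 2)*(l)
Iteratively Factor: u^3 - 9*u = (u)*(u^2 - 9) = u*(u - 3)*(u + 3)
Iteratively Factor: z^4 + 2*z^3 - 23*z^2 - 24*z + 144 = (z + 4)*(z^3 - 2*z^2 - 15*z + 36) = (z + 4)^2*(z^2 - 6*z + 9) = (z - 3)*(z + 4)^2*(z - 3)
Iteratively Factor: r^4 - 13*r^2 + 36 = (r - 3)*(r^3 + 3*r^2 - 4*r - 12) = (r - 3)*(r - 2)*(r^2 + 5*r + 6) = (r - 3)*(r - 2)*(r + 3)*(r + 2)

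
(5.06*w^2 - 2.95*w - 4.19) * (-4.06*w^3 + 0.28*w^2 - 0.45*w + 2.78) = -20.5436*w^5 + 13.3938*w^4 + 13.9084*w^3 + 14.2211*w^2 - 6.3155*w - 11.6482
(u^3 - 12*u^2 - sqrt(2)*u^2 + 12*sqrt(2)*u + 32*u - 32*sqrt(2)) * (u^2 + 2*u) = u^5 - 10*u^4 - sqrt(2)*u^4 + 8*u^3 + 10*sqrt(2)*u^3 - 8*sqrt(2)*u^2 + 64*u^2 - 64*sqrt(2)*u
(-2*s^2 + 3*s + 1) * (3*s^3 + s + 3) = -6*s^5 + 9*s^4 + s^3 - 3*s^2 + 10*s + 3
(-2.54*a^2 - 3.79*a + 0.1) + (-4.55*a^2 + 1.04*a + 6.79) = -7.09*a^2 - 2.75*a + 6.89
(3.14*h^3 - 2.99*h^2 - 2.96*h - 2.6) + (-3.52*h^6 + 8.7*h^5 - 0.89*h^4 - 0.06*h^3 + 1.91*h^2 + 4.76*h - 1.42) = -3.52*h^6 + 8.7*h^5 - 0.89*h^4 + 3.08*h^3 - 1.08*h^2 + 1.8*h - 4.02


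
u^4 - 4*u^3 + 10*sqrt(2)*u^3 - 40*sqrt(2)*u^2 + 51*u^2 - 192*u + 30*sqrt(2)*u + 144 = (u - 3)*(u - 1)*(u + 4*sqrt(2))*(u + 6*sqrt(2))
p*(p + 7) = p^2 + 7*p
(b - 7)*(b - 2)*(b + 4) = b^3 - 5*b^2 - 22*b + 56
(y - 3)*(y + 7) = y^2 + 4*y - 21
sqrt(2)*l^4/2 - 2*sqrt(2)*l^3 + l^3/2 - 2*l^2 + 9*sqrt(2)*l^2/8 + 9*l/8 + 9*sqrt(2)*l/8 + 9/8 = (l - 3)*(l - 3/2)*(l + 1/2)*(sqrt(2)*l/2 + 1/2)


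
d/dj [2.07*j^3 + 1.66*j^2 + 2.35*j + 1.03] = 6.21*j^2 + 3.32*j + 2.35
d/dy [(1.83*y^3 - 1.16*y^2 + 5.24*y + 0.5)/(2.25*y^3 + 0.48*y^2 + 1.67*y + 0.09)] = (3.4884*y^4 - 17.4678*y^3 - 7.3333*y^2 - 0.688800000000001*y - 0.3634)/(5.0625*y^6 + 2.16*y^5 + 7.7454*y^4 + 2.0082*y^3 + 2.8753*y^2 + 0.3006*y + 0.0081)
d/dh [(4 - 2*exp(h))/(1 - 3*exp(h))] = 10*exp(h)/(3*exp(h) - 1)^2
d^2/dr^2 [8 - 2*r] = 0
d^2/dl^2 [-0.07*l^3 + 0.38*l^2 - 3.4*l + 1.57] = 0.76 - 0.42*l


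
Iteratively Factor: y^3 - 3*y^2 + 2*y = (y - 2)*(y^2 - y) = y*(y - 2)*(y - 1)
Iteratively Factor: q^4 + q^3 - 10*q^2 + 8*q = (q + 4)*(q^3 - 3*q^2 + 2*q) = (q - 2)*(q + 4)*(q^2 - q) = q*(q - 2)*(q + 4)*(q - 1)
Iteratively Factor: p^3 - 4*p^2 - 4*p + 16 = (p - 4)*(p^2 - 4) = (p - 4)*(p - 2)*(p + 2)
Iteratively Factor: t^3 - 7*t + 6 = (t - 1)*(t^2 + t - 6) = (t - 2)*(t - 1)*(t + 3)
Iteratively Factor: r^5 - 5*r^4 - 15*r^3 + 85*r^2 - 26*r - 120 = (r - 3)*(r^4 - 2*r^3 - 21*r^2 + 22*r + 40) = (r - 3)*(r + 1)*(r^3 - 3*r^2 - 18*r + 40) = (r - 3)*(r + 1)*(r + 4)*(r^2 - 7*r + 10) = (r - 3)*(r - 2)*(r + 1)*(r + 4)*(r - 5)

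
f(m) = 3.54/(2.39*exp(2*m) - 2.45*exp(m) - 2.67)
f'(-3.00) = 0.05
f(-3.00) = -1.27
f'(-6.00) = 0.00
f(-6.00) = -1.32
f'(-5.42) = 0.01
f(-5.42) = -1.32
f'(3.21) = -0.01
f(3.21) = 0.00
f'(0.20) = -3.33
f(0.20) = -1.69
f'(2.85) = -0.01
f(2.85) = 0.01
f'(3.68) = -0.00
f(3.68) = 0.00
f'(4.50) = -0.00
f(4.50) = 0.00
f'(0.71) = -10.49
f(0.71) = 1.58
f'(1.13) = -0.85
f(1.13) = 0.28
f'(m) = 3.54*(-4.78*exp(2*m) + 2.45*exp(m))/(2.39*exp(2*m) - 2.45*exp(m) - 2.67)^2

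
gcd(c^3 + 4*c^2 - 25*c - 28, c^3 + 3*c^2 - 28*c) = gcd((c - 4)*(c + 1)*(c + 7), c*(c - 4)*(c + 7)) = c^2 + 3*c - 28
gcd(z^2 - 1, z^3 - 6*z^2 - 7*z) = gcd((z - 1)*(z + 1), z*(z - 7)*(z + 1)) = z + 1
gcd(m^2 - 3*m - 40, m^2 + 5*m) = m + 5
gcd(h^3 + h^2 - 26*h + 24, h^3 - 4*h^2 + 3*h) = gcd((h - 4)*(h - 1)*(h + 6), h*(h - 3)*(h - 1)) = h - 1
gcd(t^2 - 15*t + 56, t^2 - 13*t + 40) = t - 8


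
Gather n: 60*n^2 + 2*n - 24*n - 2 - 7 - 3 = 60*n^2 - 22*n - 12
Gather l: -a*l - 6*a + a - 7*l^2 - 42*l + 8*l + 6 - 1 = -5*a - 7*l^2 + l*(-a - 34) + 5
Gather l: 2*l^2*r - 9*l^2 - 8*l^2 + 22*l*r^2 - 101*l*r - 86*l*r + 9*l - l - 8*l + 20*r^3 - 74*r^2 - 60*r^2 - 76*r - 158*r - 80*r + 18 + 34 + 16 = l^2*(2*r - 17) + l*(22*r^2 - 187*r) + 20*r^3 - 134*r^2 - 314*r + 68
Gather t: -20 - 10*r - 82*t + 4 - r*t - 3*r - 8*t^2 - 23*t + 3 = -13*r - 8*t^2 + t*(-r - 105) - 13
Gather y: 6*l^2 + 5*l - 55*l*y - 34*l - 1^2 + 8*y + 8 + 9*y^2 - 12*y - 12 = 6*l^2 - 29*l + 9*y^2 + y*(-55*l - 4) - 5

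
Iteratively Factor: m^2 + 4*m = (m + 4)*(m)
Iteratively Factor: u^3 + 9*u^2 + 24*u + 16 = (u + 4)*(u^2 + 5*u + 4) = (u + 1)*(u + 4)*(u + 4)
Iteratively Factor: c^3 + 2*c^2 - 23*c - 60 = (c + 4)*(c^2 - 2*c - 15) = (c + 3)*(c + 4)*(c - 5)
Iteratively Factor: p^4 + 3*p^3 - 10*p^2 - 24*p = (p)*(p^3 + 3*p^2 - 10*p - 24) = p*(p - 3)*(p^2 + 6*p + 8) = p*(p - 3)*(p + 2)*(p + 4)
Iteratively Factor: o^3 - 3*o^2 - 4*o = (o)*(o^2 - 3*o - 4) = o*(o + 1)*(o - 4)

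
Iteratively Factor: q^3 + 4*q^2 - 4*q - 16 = (q + 4)*(q^2 - 4) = (q + 2)*(q + 4)*(q - 2)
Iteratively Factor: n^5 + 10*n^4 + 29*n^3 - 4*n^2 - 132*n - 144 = (n + 3)*(n^4 + 7*n^3 + 8*n^2 - 28*n - 48) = (n + 2)*(n + 3)*(n^3 + 5*n^2 - 2*n - 24) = (n + 2)*(n + 3)*(n + 4)*(n^2 + n - 6) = (n - 2)*(n + 2)*(n + 3)*(n + 4)*(n + 3)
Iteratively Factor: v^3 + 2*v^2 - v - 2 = (v + 1)*(v^2 + v - 2) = (v - 1)*(v + 1)*(v + 2)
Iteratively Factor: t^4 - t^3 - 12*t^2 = (t)*(t^3 - t^2 - 12*t) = t*(t + 3)*(t^2 - 4*t) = t^2*(t + 3)*(t - 4)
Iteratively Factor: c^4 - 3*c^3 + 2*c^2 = (c)*(c^3 - 3*c^2 + 2*c) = c^2*(c^2 - 3*c + 2) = c^2*(c - 1)*(c - 2)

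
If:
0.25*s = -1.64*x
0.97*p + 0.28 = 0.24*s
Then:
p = -1.62309278350515*x - 0.288659793814433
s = -6.56*x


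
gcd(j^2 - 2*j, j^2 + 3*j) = j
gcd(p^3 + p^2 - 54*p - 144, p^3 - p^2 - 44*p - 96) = p^2 - 5*p - 24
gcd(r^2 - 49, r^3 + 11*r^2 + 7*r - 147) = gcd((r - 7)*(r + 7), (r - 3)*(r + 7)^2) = r + 7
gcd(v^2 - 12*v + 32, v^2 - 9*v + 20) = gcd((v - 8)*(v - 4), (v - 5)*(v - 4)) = v - 4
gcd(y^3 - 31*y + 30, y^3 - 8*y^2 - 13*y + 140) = y - 5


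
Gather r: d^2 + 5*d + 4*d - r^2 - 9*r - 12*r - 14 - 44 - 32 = d^2 + 9*d - r^2 - 21*r - 90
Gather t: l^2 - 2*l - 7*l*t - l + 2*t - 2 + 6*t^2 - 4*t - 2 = l^2 - 3*l + 6*t^2 + t*(-7*l - 2) - 4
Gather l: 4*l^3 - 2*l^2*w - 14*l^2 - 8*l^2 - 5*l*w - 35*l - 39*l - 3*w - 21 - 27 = 4*l^3 + l^2*(-2*w - 22) + l*(-5*w - 74) - 3*w - 48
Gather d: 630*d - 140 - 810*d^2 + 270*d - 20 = -810*d^2 + 900*d - 160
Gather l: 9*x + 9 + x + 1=10*x + 10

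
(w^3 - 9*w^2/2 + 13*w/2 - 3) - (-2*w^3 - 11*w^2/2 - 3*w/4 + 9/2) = 3*w^3 + w^2 + 29*w/4 - 15/2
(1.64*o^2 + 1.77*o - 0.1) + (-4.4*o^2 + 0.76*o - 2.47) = -2.76*o^2 + 2.53*o - 2.57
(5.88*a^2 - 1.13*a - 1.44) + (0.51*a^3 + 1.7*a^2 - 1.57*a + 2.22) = 0.51*a^3 + 7.58*a^2 - 2.7*a + 0.78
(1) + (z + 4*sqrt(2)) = z + 1 + 4*sqrt(2)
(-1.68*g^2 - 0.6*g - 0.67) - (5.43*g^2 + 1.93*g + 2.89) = -7.11*g^2 - 2.53*g - 3.56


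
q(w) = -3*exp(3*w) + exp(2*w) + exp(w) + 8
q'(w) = -9*exp(3*w) + 2*exp(2*w) + exp(w)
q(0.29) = 3.96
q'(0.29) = -16.57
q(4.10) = -655378.68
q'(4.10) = -1969921.66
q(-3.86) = 8.02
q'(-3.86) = 0.02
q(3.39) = -77406.50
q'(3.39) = -233182.89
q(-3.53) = 8.03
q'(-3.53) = 0.03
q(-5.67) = 8.00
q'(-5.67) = 0.00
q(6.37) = -597365919.99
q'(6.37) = -1792440075.62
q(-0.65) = 8.37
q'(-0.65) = -0.21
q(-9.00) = 8.00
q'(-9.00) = 0.00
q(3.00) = -23877.74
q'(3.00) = -72100.81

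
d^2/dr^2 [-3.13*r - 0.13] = 0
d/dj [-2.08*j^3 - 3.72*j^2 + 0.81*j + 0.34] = -6.24*j^2 - 7.44*j + 0.81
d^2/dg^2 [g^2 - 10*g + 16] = 2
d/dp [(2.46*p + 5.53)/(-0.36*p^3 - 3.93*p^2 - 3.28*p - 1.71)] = (1.7712*p^3 + 15.6402*p^2 + 43.4658*p + 13.9318)/(0.1296*p^6 + 2.8296*p^5 + 17.8065*p^4 + 27.012*p^3 + 24.199*p^2 + 11.2176*p + 2.9241)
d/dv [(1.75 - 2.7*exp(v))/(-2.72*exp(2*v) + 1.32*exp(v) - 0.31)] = (-7.344*exp(2*v) + 9.52*exp(v) - 1.473)*exp(v)/(7.3984*exp(4*v) - 7.1808*exp(3*v) + 3.4288*exp(2*v) - 0.8184*exp(v) + 0.0961)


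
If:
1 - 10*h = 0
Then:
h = 1/10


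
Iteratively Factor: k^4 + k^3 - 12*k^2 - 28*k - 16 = (k - 4)*(k^3 + 5*k^2 + 8*k + 4) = (k - 4)*(k + 2)*(k^2 + 3*k + 2) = (k - 4)*(k + 2)^2*(k + 1)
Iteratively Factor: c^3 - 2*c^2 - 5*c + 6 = (c - 1)*(c^2 - c - 6) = (c - 1)*(c + 2)*(c - 3)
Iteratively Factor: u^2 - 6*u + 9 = (u - 3)*(u - 3)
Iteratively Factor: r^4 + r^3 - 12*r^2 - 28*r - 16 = (r + 2)*(r^3 - r^2 - 10*r - 8) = (r - 4)*(r + 2)*(r^2 + 3*r + 2) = (r - 4)*(r + 1)*(r + 2)*(r + 2)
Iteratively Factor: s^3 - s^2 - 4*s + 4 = (s + 2)*(s^2 - 3*s + 2) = (s - 1)*(s + 2)*(s - 2)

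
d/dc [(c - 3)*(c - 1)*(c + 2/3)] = 3*c^2 - 20*c/3 + 1/3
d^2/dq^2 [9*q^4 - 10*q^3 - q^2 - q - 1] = 108*q^2 - 60*q - 2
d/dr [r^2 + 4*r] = 2*r + 4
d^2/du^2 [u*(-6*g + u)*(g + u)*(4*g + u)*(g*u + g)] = 2*g*(-24*g^3 - 78*g^2*u - 26*g^2 - 6*g*u^2 - 3*g*u + 10*u^3 + 6*u^2)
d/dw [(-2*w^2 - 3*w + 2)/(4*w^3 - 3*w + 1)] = (2*w^2 + 8*w + 3)/(4*w^4 + 4*w^3 - 3*w^2 - 2*w + 1)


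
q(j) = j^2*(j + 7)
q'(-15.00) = 465.00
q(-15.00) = -1800.00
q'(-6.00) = 24.00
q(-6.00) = 36.00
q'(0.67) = 10.73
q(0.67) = 3.44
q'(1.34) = 24.15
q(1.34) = 14.98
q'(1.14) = 19.86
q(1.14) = 10.58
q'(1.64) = 31.03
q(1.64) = 23.24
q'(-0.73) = -8.62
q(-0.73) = 3.34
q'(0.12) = 1.72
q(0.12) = 0.10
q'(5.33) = 159.85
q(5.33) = 350.28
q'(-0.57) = -7.01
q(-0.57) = 2.09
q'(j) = j^2 + 2*j*(j + 7) = j*(3*j + 14)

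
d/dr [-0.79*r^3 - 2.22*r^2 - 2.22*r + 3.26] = -2.37*r^2 - 4.44*r - 2.22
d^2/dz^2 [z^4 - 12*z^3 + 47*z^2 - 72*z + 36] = 12*z^2 - 72*z + 94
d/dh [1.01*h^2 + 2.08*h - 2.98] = 2.02*h + 2.08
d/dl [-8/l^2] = 16/l^3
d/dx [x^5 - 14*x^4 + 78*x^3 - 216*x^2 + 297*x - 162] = 5*x^4 - 56*x^3 + 234*x^2 - 432*x + 297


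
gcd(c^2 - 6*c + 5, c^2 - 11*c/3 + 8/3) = c - 1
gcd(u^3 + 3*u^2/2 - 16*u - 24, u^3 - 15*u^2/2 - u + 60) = u - 4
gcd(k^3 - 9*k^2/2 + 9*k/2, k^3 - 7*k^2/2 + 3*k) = k^2 - 3*k/2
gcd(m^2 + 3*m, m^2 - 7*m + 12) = 1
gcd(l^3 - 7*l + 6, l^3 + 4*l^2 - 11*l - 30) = 1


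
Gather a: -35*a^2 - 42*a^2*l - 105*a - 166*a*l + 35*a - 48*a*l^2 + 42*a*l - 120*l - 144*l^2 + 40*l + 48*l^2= a^2*(-42*l - 35) + a*(-48*l^2 - 124*l - 70) - 96*l^2 - 80*l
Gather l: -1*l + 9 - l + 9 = 18 - 2*l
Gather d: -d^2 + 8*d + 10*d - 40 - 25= -d^2 + 18*d - 65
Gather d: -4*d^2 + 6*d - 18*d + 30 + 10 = -4*d^2 - 12*d + 40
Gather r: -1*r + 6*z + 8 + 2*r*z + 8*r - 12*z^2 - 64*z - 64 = r*(2*z + 7) - 12*z^2 - 58*z - 56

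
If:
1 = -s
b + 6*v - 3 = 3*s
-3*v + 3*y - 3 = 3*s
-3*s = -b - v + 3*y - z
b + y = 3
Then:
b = 18/5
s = -1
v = -3/5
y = -3/5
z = -39/5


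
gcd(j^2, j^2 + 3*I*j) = j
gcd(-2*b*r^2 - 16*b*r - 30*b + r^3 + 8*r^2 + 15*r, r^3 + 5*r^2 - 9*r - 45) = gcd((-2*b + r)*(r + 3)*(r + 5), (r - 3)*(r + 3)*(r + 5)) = r^2 + 8*r + 15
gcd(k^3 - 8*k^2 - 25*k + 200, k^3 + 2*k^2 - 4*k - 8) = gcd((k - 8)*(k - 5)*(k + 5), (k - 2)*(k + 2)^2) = 1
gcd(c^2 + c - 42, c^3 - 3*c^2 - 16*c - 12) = c - 6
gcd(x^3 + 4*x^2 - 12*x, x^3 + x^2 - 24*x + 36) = x^2 + 4*x - 12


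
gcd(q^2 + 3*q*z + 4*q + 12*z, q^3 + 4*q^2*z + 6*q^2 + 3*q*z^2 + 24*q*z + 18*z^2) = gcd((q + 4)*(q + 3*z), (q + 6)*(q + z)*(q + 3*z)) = q + 3*z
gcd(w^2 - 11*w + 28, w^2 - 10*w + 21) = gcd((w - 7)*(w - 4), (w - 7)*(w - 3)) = w - 7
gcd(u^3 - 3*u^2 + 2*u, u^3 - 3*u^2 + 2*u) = u^3 - 3*u^2 + 2*u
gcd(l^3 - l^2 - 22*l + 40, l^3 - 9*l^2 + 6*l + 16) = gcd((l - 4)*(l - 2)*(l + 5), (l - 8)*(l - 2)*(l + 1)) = l - 2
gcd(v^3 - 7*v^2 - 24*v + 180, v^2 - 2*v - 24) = v - 6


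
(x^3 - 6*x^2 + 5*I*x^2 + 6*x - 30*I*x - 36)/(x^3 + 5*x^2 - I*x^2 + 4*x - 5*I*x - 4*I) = (x^2 + 6*x*(-1 + I) - 36*I)/(x^2 + 5*x + 4)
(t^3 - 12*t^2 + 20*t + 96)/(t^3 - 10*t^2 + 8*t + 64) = (t - 6)/(t - 4)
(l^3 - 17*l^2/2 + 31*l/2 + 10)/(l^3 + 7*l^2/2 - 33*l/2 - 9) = (l^2 - 9*l + 20)/(l^2 + 3*l - 18)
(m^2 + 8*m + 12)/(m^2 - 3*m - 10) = (m + 6)/(m - 5)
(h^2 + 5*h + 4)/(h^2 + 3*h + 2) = (h + 4)/(h + 2)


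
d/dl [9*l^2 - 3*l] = 18*l - 3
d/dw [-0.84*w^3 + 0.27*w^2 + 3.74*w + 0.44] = -2.52*w^2 + 0.54*w + 3.74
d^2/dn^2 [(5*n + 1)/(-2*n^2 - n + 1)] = 2*(-(4*n + 1)^2*(5*n + 1) + (30*n + 7)*(2*n^2 + n - 1))/(2*n^2 + n - 1)^3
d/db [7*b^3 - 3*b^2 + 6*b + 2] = 21*b^2 - 6*b + 6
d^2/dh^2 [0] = 0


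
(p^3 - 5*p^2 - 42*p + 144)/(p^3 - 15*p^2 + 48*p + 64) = (p^2 + 3*p - 18)/(p^2 - 7*p - 8)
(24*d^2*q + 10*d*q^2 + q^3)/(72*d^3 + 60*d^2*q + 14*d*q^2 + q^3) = q*(4*d + q)/(12*d^2 + 8*d*q + q^2)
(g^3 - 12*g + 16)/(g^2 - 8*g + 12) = (g^2 + 2*g - 8)/(g - 6)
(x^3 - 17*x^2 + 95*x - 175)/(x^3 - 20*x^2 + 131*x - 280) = (x - 5)/(x - 8)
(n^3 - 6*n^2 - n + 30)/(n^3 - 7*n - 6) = (n - 5)/(n + 1)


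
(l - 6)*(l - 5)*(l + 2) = l^3 - 9*l^2 + 8*l + 60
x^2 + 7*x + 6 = (x + 1)*(x + 6)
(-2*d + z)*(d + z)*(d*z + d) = -2*d^3*z - 2*d^3 - d^2*z^2 - d^2*z + d*z^3 + d*z^2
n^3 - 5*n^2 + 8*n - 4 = (n - 2)^2*(n - 1)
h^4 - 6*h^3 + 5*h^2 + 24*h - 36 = (h - 3)^2*(h - 2)*(h + 2)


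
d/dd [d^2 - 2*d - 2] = 2*d - 2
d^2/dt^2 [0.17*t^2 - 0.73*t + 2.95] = 0.340000000000000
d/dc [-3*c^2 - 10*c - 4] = -6*c - 10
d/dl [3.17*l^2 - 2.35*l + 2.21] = 6.34*l - 2.35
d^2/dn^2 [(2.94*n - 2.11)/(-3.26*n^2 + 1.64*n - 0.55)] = (-(2.94*n - 2.11)*(6.52*n - 1.64)*(13.04*n - 3.28) + (57.5064*n - 23.4004)*(3.26*n^2 - 1.64*n + 0.55))/(3.26*n^2 - 1.64*n + 0.55)^3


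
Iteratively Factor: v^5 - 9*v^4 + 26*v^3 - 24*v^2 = (v - 4)*(v^4 - 5*v^3 + 6*v^2) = (v - 4)*(v - 3)*(v^3 - 2*v^2) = (v - 4)*(v - 3)*(v - 2)*(v^2) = v*(v - 4)*(v - 3)*(v - 2)*(v)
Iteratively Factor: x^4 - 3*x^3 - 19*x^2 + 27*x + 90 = (x - 5)*(x^3 + 2*x^2 - 9*x - 18) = (x - 5)*(x + 3)*(x^2 - x - 6) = (x - 5)*(x + 2)*(x + 3)*(x - 3)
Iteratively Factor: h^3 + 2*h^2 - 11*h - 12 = (h + 4)*(h^2 - 2*h - 3) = (h + 1)*(h + 4)*(h - 3)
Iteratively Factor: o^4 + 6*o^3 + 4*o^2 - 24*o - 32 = (o - 2)*(o^3 + 8*o^2 + 20*o + 16) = (o - 2)*(o + 4)*(o^2 + 4*o + 4) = (o - 2)*(o + 2)*(o + 4)*(o + 2)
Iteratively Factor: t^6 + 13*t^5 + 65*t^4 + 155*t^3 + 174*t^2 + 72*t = (t + 1)*(t^5 + 12*t^4 + 53*t^3 + 102*t^2 + 72*t) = (t + 1)*(t + 3)*(t^4 + 9*t^3 + 26*t^2 + 24*t) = (t + 1)*(t + 3)^2*(t^3 + 6*t^2 + 8*t) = t*(t + 1)*(t + 3)^2*(t^2 + 6*t + 8) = t*(t + 1)*(t + 3)^2*(t + 4)*(t + 2)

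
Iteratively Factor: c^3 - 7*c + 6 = (c + 3)*(c^2 - 3*c + 2) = (c - 2)*(c + 3)*(c - 1)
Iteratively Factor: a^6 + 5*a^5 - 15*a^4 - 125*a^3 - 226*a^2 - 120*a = (a + 4)*(a^5 + a^4 - 19*a^3 - 49*a^2 - 30*a) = (a + 3)*(a + 4)*(a^4 - 2*a^3 - 13*a^2 - 10*a) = (a + 1)*(a + 3)*(a + 4)*(a^3 - 3*a^2 - 10*a) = (a + 1)*(a + 2)*(a + 3)*(a + 4)*(a^2 - 5*a) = a*(a + 1)*(a + 2)*(a + 3)*(a + 4)*(a - 5)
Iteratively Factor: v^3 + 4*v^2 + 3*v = (v + 1)*(v^2 + 3*v) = (v + 1)*(v + 3)*(v)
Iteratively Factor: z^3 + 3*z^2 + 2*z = (z)*(z^2 + 3*z + 2) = z*(z + 2)*(z + 1)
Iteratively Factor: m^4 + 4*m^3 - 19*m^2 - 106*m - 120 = (m + 3)*(m^3 + m^2 - 22*m - 40) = (m + 2)*(m + 3)*(m^2 - m - 20) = (m + 2)*(m + 3)*(m + 4)*(m - 5)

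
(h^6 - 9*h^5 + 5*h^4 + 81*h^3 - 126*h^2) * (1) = h^6 - 9*h^5 + 5*h^4 + 81*h^3 - 126*h^2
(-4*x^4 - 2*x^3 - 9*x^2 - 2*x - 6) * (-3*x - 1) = 12*x^5 + 10*x^4 + 29*x^3 + 15*x^2 + 20*x + 6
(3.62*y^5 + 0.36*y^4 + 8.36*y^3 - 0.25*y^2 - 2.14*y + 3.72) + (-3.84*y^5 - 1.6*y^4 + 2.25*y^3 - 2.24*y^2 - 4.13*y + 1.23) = -0.22*y^5 - 1.24*y^4 + 10.61*y^3 - 2.49*y^2 - 6.27*y + 4.95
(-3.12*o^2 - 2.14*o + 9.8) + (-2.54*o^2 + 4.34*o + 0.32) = -5.66*o^2 + 2.2*o + 10.12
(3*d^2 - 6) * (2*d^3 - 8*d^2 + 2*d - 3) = 6*d^5 - 24*d^4 - 6*d^3 + 39*d^2 - 12*d + 18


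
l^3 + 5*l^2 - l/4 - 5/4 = (l - 1/2)*(l + 1/2)*(l + 5)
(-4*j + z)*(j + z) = -4*j^2 - 3*j*z + z^2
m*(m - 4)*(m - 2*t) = m^3 - 2*m^2*t - 4*m^2 + 8*m*t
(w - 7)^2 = w^2 - 14*w + 49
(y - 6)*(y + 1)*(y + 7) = y^3 + 2*y^2 - 41*y - 42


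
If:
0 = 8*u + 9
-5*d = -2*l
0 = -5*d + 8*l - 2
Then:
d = 2/15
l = 1/3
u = -9/8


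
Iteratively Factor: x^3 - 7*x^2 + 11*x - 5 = (x - 5)*(x^2 - 2*x + 1) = (x - 5)*(x - 1)*(x - 1)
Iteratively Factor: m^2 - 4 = (m + 2)*(m - 2)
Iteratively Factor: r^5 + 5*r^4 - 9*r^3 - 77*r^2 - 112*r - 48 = (r + 1)*(r^4 + 4*r^3 - 13*r^2 - 64*r - 48) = (r - 4)*(r + 1)*(r^3 + 8*r^2 + 19*r + 12) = (r - 4)*(r + 1)*(r + 3)*(r^2 + 5*r + 4) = (r - 4)*(r + 1)*(r + 3)*(r + 4)*(r + 1)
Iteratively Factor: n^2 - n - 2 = (n - 2)*(n + 1)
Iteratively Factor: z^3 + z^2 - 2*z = (z + 2)*(z^2 - z) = (z - 1)*(z + 2)*(z)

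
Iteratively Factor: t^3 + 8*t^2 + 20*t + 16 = (t + 2)*(t^2 + 6*t + 8) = (t + 2)^2*(t + 4)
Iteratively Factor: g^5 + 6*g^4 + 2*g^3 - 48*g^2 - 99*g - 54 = (g - 3)*(g^4 + 9*g^3 + 29*g^2 + 39*g + 18) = (g - 3)*(g + 1)*(g^3 + 8*g^2 + 21*g + 18) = (g - 3)*(g + 1)*(g + 2)*(g^2 + 6*g + 9) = (g - 3)*(g + 1)*(g + 2)*(g + 3)*(g + 3)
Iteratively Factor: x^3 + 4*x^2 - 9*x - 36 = (x - 3)*(x^2 + 7*x + 12) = (x - 3)*(x + 3)*(x + 4)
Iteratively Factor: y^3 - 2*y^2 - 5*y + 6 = (y + 2)*(y^2 - 4*y + 3) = (y - 3)*(y + 2)*(y - 1)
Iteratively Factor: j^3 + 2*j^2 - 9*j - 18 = (j + 3)*(j^2 - j - 6) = (j + 2)*(j + 3)*(j - 3)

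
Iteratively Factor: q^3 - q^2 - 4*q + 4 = (q - 2)*(q^2 + q - 2) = (q - 2)*(q - 1)*(q + 2)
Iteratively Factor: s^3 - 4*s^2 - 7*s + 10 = (s + 2)*(s^2 - 6*s + 5) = (s - 1)*(s + 2)*(s - 5)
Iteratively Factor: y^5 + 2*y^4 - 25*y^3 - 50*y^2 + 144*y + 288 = (y - 4)*(y^4 + 6*y^3 - y^2 - 54*y - 72) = (y - 4)*(y + 3)*(y^3 + 3*y^2 - 10*y - 24) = (y - 4)*(y + 2)*(y + 3)*(y^2 + y - 12) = (y - 4)*(y - 3)*(y + 2)*(y + 3)*(y + 4)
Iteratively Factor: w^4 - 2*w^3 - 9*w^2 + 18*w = (w - 3)*(w^3 + w^2 - 6*w) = (w - 3)*(w - 2)*(w^2 + 3*w) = w*(w - 3)*(w - 2)*(w + 3)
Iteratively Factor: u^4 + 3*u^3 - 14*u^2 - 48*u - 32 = (u - 4)*(u^3 + 7*u^2 + 14*u + 8) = (u - 4)*(u + 1)*(u^2 + 6*u + 8) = (u - 4)*(u + 1)*(u + 4)*(u + 2)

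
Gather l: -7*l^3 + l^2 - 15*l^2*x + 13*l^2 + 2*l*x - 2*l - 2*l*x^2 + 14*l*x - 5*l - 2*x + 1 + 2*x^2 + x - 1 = -7*l^3 + l^2*(14 - 15*x) + l*(-2*x^2 + 16*x - 7) + 2*x^2 - x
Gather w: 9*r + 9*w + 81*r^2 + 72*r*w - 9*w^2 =81*r^2 + 9*r - 9*w^2 + w*(72*r + 9)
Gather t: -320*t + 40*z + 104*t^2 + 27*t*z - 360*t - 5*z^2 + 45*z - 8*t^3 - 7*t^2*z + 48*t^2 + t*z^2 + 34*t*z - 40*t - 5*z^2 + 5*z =-8*t^3 + t^2*(152 - 7*z) + t*(z^2 + 61*z - 720) - 10*z^2 + 90*z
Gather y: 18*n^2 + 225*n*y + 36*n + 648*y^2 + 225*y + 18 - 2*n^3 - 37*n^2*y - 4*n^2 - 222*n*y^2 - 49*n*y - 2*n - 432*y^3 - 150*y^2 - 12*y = -2*n^3 + 14*n^2 + 34*n - 432*y^3 + y^2*(498 - 222*n) + y*(-37*n^2 + 176*n + 213) + 18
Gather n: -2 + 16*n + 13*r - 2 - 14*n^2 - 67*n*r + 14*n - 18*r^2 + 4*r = -14*n^2 + n*(30 - 67*r) - 18*r^2 + 17*r - 4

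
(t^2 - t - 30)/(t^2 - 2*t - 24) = (t + 5)/(t + 4)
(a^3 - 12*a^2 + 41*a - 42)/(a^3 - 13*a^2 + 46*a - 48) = (a - 7)/(a - 8)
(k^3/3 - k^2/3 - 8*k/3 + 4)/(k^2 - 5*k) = (k^3 - k^2 - 8*k + 12)/(3*k*(k - 5))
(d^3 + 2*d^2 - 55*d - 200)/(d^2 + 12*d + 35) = (d^2 - 3*d - 40)/(d + 7)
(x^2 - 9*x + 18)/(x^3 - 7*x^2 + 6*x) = (x - 3)/(x*(x - 1))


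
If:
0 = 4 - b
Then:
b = 4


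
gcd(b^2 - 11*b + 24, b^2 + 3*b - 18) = b - 3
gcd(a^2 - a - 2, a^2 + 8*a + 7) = a + 1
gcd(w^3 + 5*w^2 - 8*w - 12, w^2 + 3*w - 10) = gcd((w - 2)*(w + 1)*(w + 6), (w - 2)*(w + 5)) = w - 2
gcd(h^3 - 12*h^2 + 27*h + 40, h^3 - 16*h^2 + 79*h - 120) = h^2 - 13*h + 40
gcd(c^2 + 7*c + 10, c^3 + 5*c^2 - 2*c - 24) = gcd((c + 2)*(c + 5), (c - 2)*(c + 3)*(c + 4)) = 1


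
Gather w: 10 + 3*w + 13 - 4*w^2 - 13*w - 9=-4*w^2 - 10*w + 14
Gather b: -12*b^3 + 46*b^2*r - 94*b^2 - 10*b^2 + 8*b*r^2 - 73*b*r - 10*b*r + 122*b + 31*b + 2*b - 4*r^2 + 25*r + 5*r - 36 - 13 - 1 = -12*b^3 + b^2*(46*r - 104) + b*(8*r^2 - 83*r + 155) - 4*r^2 + 30*r - 50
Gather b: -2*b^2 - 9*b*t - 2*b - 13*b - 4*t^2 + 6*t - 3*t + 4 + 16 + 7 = -2*b^2 + b*(-9*t - 15) - 4*t^2 + 3*t + 27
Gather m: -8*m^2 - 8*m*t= -8*m^2 - 8*m*t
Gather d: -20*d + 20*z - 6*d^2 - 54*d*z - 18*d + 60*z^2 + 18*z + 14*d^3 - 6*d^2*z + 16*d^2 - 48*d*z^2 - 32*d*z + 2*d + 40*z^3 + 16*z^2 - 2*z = 14*d^3 + d^2*(10 - 6*z) + d*(-48*z^2 - 86*z - 36) + 40*z^3 + 76*z^2 + 36*z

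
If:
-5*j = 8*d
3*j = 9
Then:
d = -15/8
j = 3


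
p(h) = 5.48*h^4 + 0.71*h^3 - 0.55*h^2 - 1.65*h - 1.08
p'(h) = 21.92*h^3 + 2.13*h^2 - 1.1*h - 1.65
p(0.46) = -1.64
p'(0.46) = 0.43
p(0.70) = -0.95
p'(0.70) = 6.14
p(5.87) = 6620.17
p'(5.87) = 4498.87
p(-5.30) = 4210.50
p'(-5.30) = -3199.37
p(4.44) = 2172.57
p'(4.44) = 1954.08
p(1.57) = 31.02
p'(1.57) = 86.70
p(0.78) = -0.34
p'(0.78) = 9.19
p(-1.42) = 20.40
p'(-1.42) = -58.56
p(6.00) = 7224.66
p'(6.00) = 4803.15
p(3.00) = 452.07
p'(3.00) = 606.06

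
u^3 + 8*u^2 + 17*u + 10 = (u + 1)*(u + 2)*(u + 5)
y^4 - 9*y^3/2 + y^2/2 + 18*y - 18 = (y - 3)*(y - 2)*(y - 3/2)*(y + 2)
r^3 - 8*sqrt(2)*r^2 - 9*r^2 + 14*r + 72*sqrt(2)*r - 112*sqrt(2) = (r - 7)*(r - 2)*(r - 8*sqrt(2))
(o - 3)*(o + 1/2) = o^2 - 5*o/2 - 3/2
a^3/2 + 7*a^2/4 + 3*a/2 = a*(a/2 + 1)*(a + 3/2)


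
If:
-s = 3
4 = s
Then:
No Solution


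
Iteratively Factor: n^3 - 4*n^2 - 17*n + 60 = (n + 4)*(n^2 - 8*n + 15) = (n - 3)*(n + 4)*(n - 5)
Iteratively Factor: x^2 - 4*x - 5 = (x + 1)*(x - 5)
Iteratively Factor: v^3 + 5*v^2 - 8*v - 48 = (v + 4)*(v^2 + v - 12) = (v - 3)*(v + 4)*(v + 4)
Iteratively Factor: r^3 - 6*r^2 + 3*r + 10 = (r - 2)*(r^2 - 4*r - 5) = (r - 5)*(r - 2)*(r + 1)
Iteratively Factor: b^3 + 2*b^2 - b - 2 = (b + 2)*(b^2 - 1) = (b + 1)*(b + 2)*(b - 1)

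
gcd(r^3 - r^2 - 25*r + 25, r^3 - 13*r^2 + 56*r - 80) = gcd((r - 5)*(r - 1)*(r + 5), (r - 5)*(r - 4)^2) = r - 5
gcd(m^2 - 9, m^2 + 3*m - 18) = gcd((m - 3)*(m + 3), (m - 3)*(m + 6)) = m - 3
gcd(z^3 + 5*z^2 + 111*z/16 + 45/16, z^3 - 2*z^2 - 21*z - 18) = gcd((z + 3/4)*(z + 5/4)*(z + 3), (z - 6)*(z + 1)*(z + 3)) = z + 3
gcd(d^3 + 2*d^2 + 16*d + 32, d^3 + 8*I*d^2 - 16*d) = d + 4*I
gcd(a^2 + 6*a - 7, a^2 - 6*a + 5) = a - 1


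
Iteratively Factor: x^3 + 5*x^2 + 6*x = (x + 3)*(x^2 + 2*x) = (x + 2)*(x + 3)*(x)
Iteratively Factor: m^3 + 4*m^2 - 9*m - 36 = (m + 4)*(m^2 - 9) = (m - 3)*(m + 4)*(m + 3)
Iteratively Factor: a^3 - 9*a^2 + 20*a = (a - 5)*(a^2 - 4*a) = a*(a - 5)*(a - 4)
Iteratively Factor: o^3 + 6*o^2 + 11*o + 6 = (o + 1)*(o^2 + 5*o + 6) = (o + 1)*(o + 2)*(o + 3)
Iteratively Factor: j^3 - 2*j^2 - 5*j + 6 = (j - 1)*(j^2 - j - 6) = (j - 3)*(j - 1)*(j + 2)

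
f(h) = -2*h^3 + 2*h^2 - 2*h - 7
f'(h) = -6*h^2 + 4*h - 2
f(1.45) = -11.79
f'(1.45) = -8.82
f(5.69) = -322.07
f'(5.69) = -173.50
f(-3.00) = 71.00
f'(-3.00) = -68.00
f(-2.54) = 43.76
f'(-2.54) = -50.87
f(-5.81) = 464.38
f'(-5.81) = -227.78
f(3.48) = -74.03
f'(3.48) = -60.74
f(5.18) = -241.68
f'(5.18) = -142.27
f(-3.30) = 93.25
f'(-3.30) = -80.54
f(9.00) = -1321.00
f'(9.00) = -452.00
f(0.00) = -7.00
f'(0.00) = -2.00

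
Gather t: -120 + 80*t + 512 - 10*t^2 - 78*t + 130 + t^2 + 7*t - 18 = -9*t^2 + 9*t + 504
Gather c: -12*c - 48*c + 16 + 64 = 80 - 60*c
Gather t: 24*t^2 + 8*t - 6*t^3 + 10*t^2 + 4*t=-6*t^3 + 34*t^2 + 12*t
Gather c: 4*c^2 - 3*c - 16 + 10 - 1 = 4*c^2 - 3*c - 7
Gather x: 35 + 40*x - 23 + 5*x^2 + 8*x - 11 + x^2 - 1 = 6*x^2 + 48*x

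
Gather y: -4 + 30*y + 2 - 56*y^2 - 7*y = -56*y^2 + 23*y - 2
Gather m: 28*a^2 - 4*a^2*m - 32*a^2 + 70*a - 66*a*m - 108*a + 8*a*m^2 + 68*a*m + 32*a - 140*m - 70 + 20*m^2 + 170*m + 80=-4*a^2 - 6*a + m^2*(8*a + 20) + m*(-4*a^2 + 2*a + 30) + 10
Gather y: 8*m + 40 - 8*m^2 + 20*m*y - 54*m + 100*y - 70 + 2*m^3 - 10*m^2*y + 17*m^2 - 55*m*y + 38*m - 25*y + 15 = 2*m^3 + 9*m^2 - 8*m + y*(-10*m^2 - 35*m + 75) - 15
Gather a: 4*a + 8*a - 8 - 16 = 12*a - 24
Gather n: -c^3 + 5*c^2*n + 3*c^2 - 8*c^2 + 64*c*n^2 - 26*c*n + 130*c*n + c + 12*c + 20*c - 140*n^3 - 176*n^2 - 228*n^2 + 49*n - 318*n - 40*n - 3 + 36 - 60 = -c^3 - 5*c^2 + 33*c - 140*n^3 + n^2*(64*c - 404) + n*(5*c^2 + 104*c - 309) - 27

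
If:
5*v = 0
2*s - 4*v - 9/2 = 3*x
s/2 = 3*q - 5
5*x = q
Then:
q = 245/114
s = 55/19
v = 0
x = 49/114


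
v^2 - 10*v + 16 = (v - 8)*(v - 2)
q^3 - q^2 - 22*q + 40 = (q - 4)*(q - 2)*(q + 5)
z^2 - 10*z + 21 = (z - 7)*(z - 3)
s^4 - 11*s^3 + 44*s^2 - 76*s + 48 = (s - 4)*(s - 3)*(s - 2)^2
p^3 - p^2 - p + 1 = (p - 1)^2*(p + 1)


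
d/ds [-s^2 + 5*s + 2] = 5 - 2*s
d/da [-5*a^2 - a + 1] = -10*a - 1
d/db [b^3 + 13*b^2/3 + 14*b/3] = 3*b^2 + 26*b/3 + 14/3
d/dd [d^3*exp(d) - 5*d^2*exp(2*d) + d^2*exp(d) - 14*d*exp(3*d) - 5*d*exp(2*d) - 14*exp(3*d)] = (d^3 - 10*d^2*exp(d) + 4*d^2 - 42*d*exp(2*d) - 20*d*exp(d) + 2*d - 56*exp(2*d) - 5*exp(d))*exp(d)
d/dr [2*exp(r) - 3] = 2*exp(r)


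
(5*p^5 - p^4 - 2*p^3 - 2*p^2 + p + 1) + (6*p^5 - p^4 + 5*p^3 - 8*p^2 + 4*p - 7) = 11*p^5 - 2*p^4 + 3*p^3 - 10*p^2 + 5*p - 6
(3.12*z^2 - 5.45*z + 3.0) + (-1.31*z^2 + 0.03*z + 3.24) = 1.81*z^2 - 5.42*z + 6.24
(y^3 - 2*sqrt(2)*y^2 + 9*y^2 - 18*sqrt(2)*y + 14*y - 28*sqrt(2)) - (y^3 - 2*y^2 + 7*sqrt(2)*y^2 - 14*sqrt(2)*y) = -9*sqrt(2)*y^2 + 11*y^2 - 4*sqrt(2)*y + 14*y - 28*sqrt(2)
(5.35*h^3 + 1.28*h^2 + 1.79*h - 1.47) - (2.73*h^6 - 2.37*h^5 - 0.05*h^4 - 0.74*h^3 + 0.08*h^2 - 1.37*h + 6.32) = -2.73*h^6 + 2.37*h^5 + 0.05*h^4 + 6.09*h^3 + 1.2*h^2 + 3.16*h - 7.79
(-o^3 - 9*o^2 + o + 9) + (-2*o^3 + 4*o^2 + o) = -3*o^3 - 5*o^2 + 2*o + 9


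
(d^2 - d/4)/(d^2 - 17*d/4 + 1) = d/(d - 4)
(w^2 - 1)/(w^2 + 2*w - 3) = (w + 1)/(w + 3)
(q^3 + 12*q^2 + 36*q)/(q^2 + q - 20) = q*(q^2 + 12*q + 36)/(q^2 + q - 20)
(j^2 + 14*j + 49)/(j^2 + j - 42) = (j + 7)/(j - 6)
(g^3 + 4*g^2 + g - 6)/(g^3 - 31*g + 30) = (g^2 + 5*g + 6)/(g^2 + g - 30)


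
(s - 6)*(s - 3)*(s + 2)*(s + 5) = s^4 - 2*s^3 - 35*s^2 + 36*s + 180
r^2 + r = r*(r + 1)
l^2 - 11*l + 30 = (l - 6)*(l - 5)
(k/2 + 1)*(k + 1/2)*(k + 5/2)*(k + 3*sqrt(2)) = k^4/2 + 3*sqrt(2)*k^3/2 + 5*k^3/2 + 29*k^2/8 + 15*sqrt(2)*k^2/2 + 5*k/4 + 87*sqrt(2)*k/8 + 15*sqrt(2)/4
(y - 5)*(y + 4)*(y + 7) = y^3 + 6*y^2 - 27*y - 140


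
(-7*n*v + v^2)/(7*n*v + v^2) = (-7*n + v)/(7*n + v)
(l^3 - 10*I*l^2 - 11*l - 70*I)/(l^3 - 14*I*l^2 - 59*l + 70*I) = (l + 2*I)/(l - 2*I)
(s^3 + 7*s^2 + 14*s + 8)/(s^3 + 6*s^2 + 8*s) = (s + 1)/s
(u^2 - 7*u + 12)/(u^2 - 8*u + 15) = (u - 4)/(u - 5)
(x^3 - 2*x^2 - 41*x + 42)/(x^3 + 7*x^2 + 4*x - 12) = (x - 7)/(x + 2)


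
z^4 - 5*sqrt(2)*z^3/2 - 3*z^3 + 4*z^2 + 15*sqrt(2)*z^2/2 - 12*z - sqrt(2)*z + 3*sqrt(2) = (z - 3)*(z - sqrt(2))^2*(z - sqrt(2)/2)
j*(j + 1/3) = j^2 + j/3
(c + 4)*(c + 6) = c^2 + 10*c + 24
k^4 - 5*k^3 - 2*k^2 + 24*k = k*(k - 4)*(k - 3)*(k + 2)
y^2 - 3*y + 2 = (y - 2)*(y - 1)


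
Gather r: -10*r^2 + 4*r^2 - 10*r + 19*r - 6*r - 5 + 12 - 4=-6*r^2 + 3*r + 3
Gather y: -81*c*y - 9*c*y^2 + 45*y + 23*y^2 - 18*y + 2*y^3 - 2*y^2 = 2*y^3 + y^2*(21 - 9*c) + y*(27 - 81*c)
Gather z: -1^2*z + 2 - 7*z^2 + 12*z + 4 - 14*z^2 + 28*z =-21*z^2 + 39*z + 6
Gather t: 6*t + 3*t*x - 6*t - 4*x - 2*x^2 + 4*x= 3*t*x - 2*x^2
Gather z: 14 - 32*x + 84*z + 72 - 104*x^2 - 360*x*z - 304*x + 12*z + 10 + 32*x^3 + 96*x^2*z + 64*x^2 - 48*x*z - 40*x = 32*x^3 - 40*x^2 - 376*x + z*(96*x^2 - 408*x + 96) + 96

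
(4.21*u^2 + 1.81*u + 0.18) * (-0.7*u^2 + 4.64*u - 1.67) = -2.947*u^4 + 18.2674*u^3 + 1.2417*u^2 - 2.1875*u - 0.3006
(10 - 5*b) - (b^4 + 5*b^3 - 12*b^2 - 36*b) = -b^4 - 5*b^3 + 12*b^2 + 31*b + 10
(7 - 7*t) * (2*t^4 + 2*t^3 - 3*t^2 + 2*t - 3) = -14*t^5 + 35*t^3 - 35*t^2 + 35*t - 21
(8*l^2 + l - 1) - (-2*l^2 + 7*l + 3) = 10*l^2 - 6*l - 4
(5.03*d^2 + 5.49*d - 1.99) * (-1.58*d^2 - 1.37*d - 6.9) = -7.9474*d^4 - 15.5653*d^3 - 39.0841*d^2 - 35.1547*d + 13.731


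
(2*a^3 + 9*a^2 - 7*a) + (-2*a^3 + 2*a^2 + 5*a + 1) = 11*a^2 - 2*a + 1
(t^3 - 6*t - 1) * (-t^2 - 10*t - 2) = -t^5 - 10*t^4 + 4*t^3 + 61*t^2 + 22*t + 2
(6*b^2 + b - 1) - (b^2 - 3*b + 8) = 5*b^2 + 4*b - 9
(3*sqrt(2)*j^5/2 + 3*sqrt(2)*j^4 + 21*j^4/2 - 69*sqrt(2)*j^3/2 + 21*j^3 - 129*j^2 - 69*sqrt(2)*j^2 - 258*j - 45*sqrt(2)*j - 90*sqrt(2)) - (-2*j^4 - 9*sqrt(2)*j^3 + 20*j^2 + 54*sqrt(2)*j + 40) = 3*sqrt(2)*j^5/2 + 3*sqrt(2)*j^4 + 25*j^4/2 - 51*sqrt(2)*j^3/2 + 21*j^3 - 149*j^2 - 69*sqrt(2)*j^2 - 258*j - 99*sqrt(2)*j - 90*sqrt(2) - 40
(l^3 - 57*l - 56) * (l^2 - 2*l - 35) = l^5 - 2*l^4 - 92*l^3 + 58*l^2 + 2107*l + 1960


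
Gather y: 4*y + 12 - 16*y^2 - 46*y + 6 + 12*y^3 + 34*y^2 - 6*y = 12*y^3 + 18*y^2 - 48*y + 18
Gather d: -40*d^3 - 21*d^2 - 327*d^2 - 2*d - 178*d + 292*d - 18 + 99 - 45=-40*d^3 - 348*d^2 + 112*d + 36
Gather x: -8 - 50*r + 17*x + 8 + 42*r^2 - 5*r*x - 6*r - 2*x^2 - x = 42*r^2 - 56*r - 2*x^2 + x*(16 - 5*r)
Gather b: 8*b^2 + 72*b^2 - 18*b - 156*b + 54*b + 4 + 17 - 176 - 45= 80*b^2 - 120*b - 200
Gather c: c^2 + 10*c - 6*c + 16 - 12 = c^2 + 4*c + 4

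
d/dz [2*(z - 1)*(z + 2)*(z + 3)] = 6*z^2 + 16*z + 2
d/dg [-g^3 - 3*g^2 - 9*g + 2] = -3*g^2 - 6*g - 9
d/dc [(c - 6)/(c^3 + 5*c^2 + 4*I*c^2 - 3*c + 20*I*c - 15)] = (-2*c^3 + c^2*(13 - 4*I) + c*(60 + 48*I) - 33 + 120*I)/(c^6 + c^5*(10 + 8*I) + c^4*(3 + 80*I) + c^3*(-220 + 176*I) + c^2*(-541 - 240*I) + c*(90 - 600*I) + 225)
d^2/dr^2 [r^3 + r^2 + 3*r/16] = 6*r + 2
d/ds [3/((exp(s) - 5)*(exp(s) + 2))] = (9 - 6*exp(s))*exp(s)/(exp(4*s) - 6*exp(3*s) - 11*exp(2*s) + 60*exp(s) + 100)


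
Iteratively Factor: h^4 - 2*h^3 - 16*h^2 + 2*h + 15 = (h + 1)*(h^3 - 3*h^2 - 13*h + 15) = (h - 1)*(h + 1)*(h^2 - 2*h - 15) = (h - 1)*(h + 1)*(h + 3)*(h - 5)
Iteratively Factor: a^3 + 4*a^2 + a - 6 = (a + 2)*(a^2 + 2*a - 3) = (a - 1)*(a + 2)*(a + 3)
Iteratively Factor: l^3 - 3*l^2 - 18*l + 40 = (l + 4)*(l^2 - 7*l + 10) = (l - 2)*(l + 4)*(l - 5)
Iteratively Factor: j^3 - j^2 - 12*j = (j + 3)*(j^2 - 4*j) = (j - 4)*(j + 3)*(j)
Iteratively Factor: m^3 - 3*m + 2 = (m - 1)*(m^2 + m - 2) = (m - 1)^2*(m + 2)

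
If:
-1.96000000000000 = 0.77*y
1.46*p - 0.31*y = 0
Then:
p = -0.54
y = -2.55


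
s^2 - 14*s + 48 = (s - 8)*(s - 6)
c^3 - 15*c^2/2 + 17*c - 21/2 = (c - 7/2)*(c - 3)*(c - 1)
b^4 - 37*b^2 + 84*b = b*(b - 4)*(b - 3)*(b + 7)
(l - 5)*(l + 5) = l^2 - 25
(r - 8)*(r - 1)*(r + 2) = r^3 - 7*r^2 - 10*r + 16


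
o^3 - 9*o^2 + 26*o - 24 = (o - 4)*(o - 3)*(o - 2)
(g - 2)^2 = g^2 - 4*g + 4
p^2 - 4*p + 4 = (p - 2)^2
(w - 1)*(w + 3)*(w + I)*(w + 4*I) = w^4 + 2*w^3 + 5*I*w^3 - 7*w^2 + 10*I*w^2 - 8*w - 15*I*w + 12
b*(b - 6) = b^2 - 6*b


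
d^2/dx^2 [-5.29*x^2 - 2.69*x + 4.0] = -10.5800000000000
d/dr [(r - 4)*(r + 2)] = 2*r - 2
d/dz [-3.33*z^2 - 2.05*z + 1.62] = -6.66*z - 2.05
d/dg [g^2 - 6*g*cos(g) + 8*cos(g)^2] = 6*g*sin(g) + 2*g - 8*sin(2*g) - 6*cos(g)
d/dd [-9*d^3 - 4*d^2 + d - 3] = -27*d^2 - 8*d + 1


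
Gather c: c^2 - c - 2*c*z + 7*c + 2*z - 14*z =c^2 + c*(6 - 2*z) - 12*z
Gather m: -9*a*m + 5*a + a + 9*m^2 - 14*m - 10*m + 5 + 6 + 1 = 6*a + 9*m^2 + m*(-9*a - 24) + 12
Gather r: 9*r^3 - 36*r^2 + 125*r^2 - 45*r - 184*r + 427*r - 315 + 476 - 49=9*r^3 + 89*r^2 + 198*r + 112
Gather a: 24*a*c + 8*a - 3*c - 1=a*(24*c + 8) - 3*c - 1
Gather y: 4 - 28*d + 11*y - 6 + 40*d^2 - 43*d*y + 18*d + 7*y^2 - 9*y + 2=40*d^2 - 10*d + 7*y^2 + y*(2 - 43*d)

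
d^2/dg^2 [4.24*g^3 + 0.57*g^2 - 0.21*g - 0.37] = 25.44*g + 1.14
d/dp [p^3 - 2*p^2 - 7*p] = 3*p^2 - 4*p - 7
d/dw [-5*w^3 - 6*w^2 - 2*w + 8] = -15*w^2 - 12*w - 2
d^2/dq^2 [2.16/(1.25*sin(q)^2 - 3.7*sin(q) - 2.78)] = (13.5*sin(q)^4 - 29.97*sin(q)^3 + 39.3444*sin(q)^2 + 37.72224*sin(q) - 74.1528)/(-1.25*sin(q)^2 + 3.7*sin(q) + 2.78)^3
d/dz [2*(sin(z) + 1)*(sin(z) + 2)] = 2*(2*sin(z) + 3)*cos(z)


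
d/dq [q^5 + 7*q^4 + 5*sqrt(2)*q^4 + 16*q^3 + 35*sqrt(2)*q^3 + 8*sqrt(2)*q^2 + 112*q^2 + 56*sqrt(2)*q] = 5*q^4 + 28*q^3 + 20*sqrt(2)*q^3 + 48*q^2 + 105*sqrt(2)*q^2 + 16*sqrt(2)*q + 224*q + 56*sqrt(2)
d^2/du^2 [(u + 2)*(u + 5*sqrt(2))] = 2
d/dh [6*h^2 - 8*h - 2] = 12*h - 8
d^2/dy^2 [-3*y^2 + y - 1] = -6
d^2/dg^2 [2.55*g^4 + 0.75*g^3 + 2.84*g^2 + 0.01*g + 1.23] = 30.6*g^2 + 4.5*g + 5.68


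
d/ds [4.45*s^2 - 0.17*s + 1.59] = 8.9*s - 0.17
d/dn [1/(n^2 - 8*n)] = 2*(4 - n)/(n^2*(n - 8)^2)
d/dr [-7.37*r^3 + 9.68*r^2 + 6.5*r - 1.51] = -22.11*r^2 + 19.36*r + 6.5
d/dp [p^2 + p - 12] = 2*p + 1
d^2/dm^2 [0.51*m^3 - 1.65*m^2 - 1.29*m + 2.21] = 3.06*m - 3.3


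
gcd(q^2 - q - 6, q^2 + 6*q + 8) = q + 2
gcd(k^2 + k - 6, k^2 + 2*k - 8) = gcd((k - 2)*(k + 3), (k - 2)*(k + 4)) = k - 2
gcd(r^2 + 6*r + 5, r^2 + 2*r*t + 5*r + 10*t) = r + 5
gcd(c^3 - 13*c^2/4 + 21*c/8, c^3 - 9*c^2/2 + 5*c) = c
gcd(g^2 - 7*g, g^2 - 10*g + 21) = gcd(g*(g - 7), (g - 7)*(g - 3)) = g - 7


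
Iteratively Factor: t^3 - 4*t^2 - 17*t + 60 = (t - 5)*(t^2 + t - 12) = (t - 5)*(t + 4)*(t - 3)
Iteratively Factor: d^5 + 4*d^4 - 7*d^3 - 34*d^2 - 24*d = (d + 1)*(d^4 + 3*d^3 - 10*d^2 - 24*d) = (d + 1)*(d + 4)*(d^3 - d^2 - 6*d) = d*(d + 1)*(d + 4)*(d^2 - d - 6) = d*(d - 3)*(d + 1)*(d + 4)*(d + 2)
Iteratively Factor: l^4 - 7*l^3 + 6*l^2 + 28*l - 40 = (l + 2)*(l^3 - 9*l^2 + 24*l - 20) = (l - 2)*(l + 2)*(l^2 - 7*l + 10) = (l - 5)*(l - 2)*(l + 2)*(l - 2)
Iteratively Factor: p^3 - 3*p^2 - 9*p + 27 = (p + 3)*(p^2 - 6*p + 9) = (p - 3)*(p + 3)*(p - 3)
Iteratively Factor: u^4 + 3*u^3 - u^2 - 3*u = (u - 1)*(u^3 + 4*u^2 + 3*u) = (u - 1)*(u + 3)*(u^2 + u) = (u - 1)*(u + 1)*(u + 3)*(u)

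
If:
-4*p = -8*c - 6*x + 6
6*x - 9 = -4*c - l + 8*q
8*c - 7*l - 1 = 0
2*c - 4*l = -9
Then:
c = 67/18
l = 37/9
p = 3*x/2 + 107/18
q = 3*x/4 + 5/4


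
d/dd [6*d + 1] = 6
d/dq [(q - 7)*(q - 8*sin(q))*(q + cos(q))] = (7 - q)*(q - 8*sin(q))*(sin(q) - 1) + (7 - q)*(q + cos(q))*(8*cos(q) - 1) + (q - 8*sin(q))*(q + cos(q))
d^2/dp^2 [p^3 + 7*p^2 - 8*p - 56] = 6*p + 14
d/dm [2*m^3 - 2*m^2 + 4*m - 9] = 6*m^2 - 4*m + 4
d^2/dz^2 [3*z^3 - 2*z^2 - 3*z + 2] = 18*z - 4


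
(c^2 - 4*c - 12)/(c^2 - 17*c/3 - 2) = 3*(c + 2)/(3*c + 1)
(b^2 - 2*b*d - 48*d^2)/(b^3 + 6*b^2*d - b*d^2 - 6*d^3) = (b - 8*d)/(b^2 - d^2)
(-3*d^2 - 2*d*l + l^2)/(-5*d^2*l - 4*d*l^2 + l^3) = (3*d - l)/(l*(5*d - l))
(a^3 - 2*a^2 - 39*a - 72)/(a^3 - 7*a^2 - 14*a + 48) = (a + 3)/(a - 2)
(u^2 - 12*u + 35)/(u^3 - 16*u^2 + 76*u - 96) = (u^2 - 12*u + 35)/(u^3 - 16*u^2 + 76*u - 96)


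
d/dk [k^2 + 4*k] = 2*k + 4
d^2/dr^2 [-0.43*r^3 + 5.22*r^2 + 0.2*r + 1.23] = 10.44 - 2.58*r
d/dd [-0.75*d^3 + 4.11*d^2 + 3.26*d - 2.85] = -2.25*d^2 + 8.22*d + 3.26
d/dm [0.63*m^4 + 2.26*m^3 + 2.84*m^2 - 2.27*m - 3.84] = 2.52*m^3 + 6.78*m^2 + 5.68*m - 2.27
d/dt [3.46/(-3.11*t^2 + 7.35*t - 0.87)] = (21.5212*t - 25.431)/(3.11*t^2 - 7.35*t + 0.87)^2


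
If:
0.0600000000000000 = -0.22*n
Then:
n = -0.27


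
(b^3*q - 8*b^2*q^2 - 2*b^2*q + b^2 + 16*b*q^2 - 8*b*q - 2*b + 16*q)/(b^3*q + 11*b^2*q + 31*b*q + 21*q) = (b^3*q - 8*b^2*q^2 - 2*b^2*q + b^2 + 16*b*q^2 - 8*b*q - 2*b + 16*q)/(q*(b^3 + 11*b^2 + 31*b + 21))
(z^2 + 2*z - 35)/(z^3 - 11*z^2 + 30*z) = (z + 7)/(z*(z - 6))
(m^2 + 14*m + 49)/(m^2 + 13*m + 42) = (m + 7)/(m + 6)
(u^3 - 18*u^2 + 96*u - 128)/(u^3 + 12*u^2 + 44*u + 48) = (u^3 - 18*u^2 + 96*u - 128)/(u^3 + 12*u^2 + 44*u + 48)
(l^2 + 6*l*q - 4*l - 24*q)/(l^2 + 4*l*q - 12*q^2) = (4 - l)/(-l + 2*q)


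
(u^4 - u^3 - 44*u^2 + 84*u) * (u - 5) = u^5 - 6*u^4 - 39*u^3 + 304*u^2 - 420*u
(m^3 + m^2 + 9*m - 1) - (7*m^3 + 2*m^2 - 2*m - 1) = -6*m^3 - m^2 + 11*m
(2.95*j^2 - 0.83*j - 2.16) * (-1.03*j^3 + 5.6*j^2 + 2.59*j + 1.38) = -3.0385*j^5 + 17.3749*j^4 + 5.2173*j^3 - 10.1747*j^2 - 6.7398*j - 2.9808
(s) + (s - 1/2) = 2*s - 1/2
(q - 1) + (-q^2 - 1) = -q^2 + q - 2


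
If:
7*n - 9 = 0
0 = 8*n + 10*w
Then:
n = 9/7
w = -36/35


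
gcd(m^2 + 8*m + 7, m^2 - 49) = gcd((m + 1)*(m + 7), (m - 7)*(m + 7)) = m + 7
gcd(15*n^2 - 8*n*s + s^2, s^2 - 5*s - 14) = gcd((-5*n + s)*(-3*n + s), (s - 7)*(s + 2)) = 1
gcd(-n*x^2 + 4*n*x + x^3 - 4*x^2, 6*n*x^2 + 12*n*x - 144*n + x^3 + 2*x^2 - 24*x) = x - 4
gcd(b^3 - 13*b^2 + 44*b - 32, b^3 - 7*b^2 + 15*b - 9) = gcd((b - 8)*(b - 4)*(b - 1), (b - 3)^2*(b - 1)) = b - 1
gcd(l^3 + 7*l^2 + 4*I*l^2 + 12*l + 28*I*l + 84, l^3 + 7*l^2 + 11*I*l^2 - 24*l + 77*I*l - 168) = l + 7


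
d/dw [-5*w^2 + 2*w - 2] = 2 - 10*w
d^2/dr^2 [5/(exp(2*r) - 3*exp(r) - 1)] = 5*((3 - 4*exp(r))*(-exp(2*r) + 3*exp(r) + 1) - 2*(2*exp(r) - 3)^2*exp(r))*exp(r)/(-exp(2*r) + 3*exp(r) + 1)^3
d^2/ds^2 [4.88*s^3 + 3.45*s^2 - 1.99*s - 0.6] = 29.28*s + 6.9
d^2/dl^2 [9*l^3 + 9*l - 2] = 54*l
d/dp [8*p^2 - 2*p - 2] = 16*p - 2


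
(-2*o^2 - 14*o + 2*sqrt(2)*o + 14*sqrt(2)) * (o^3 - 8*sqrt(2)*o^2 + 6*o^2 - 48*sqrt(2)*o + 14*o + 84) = -2*o^5 - 26*o^4 + 18*sqrt(2)*o^4 - 144*o^3 + 234*sqrt(2)*o^3 - 780*o^2 + 784*sqrt(2)*o^2 - 2520*o + 364*sqrt(2)*o + 1176*sqrt(2)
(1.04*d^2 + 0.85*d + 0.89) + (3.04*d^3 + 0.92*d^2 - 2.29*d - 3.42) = 3.04*d^3 + 1.96*d^2 - 1.44*d - 2.53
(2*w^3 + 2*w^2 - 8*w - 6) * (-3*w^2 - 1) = -6*w^5 - 6*w^4 + 22*w^3 + 16*w^2 + 8*w + 6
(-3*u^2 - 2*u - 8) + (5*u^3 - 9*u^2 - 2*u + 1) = 5*u^3 - 12*u^2 - 4*u - 7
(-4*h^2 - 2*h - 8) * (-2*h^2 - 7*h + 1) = 8*h^4 + 32*h^3 + 26*h^2 + 54*h - 8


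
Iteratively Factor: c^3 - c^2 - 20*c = (c)*(c^2 - c - 20) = c*(c - 5)*(c + 4)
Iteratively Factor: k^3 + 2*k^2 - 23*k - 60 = (k - 5)*(k^2 + 7*k + 12) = (k - 5)*(k + 4)*(k + 3)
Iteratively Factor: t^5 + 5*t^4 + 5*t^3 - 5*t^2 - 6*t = (t + 1)*(t^4 + 4*t^3 + t^2 - 6*t) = (t + 1)*(t + 2)*(t^3 + 2*t^2 - 3*t) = (t - 1)*(t + 1)*(t + 2)*(t^2 + 3*t) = t*(t - 1)*(t + 1)*(t + 2)*(t + 3)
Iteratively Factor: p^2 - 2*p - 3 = (p - 3)*(p + 1)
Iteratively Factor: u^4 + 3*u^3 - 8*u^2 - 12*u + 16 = (u - 1)*(u^3 + 4*u^2 - 4*u - 16) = (u - 2)*(u - 1)*(u^2 + 6*u + 8) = (u - 2)*(u - 1)*(u + 4)*(u + 2)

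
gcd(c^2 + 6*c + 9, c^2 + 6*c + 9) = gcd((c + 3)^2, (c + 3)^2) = c^2 + 6*c + 9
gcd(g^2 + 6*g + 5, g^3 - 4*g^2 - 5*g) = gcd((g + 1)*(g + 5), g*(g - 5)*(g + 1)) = g + 1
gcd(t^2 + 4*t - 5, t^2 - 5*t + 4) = t - 1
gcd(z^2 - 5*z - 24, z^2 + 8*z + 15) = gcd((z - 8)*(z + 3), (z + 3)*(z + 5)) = z + 3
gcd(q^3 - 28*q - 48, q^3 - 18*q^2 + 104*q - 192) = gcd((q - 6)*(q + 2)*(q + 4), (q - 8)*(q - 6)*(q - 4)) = q - 6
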